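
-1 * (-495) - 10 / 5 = 493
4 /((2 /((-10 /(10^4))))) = -1 /500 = -0.00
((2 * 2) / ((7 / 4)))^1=16 / 7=2.29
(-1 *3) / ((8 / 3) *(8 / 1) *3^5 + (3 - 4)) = -3 / 5183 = -0.00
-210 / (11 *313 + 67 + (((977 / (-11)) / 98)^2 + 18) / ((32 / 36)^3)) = -41649090560 / 701449705323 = -0.06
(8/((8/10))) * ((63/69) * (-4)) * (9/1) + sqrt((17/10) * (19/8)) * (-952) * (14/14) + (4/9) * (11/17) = -238 * sqrt(1615)/5- 1155668/3519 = -2241.31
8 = 8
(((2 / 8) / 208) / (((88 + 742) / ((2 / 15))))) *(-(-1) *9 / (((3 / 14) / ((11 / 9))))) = 77 / 7768800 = 0.00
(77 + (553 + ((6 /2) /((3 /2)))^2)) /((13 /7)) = 4438 /13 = 341.38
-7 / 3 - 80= -247 / 3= -82.33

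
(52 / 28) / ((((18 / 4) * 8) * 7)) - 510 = -899627 / 1764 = -509.99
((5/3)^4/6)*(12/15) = 250/243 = 1.03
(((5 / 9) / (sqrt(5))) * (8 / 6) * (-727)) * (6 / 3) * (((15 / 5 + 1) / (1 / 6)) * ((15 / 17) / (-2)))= 116320 * sqrt(5) / 51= 5099.99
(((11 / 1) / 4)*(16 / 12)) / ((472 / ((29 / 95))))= 319 / 134520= 0.00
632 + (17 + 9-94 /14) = 4559 /7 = 651.29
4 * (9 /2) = 18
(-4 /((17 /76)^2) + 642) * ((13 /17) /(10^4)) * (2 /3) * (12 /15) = 0.02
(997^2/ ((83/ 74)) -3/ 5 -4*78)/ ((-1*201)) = -367653601/ 83415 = -4407.52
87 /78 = 29 /26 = 1.12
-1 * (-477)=477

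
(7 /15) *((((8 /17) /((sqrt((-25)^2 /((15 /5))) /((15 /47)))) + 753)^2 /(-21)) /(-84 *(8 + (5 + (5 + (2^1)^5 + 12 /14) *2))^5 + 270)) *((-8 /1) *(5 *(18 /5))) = -19313596656448136 /4913266408495032289875-77139328 *sqrt(3) /1229853919523162025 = -0.00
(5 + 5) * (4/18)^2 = 40/81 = 0.49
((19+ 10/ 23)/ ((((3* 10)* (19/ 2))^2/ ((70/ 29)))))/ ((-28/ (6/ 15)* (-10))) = 0.00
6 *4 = 24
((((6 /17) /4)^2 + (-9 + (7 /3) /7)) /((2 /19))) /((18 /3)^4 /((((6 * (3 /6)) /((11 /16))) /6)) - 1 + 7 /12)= -570551 /12357062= -0.05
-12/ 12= -1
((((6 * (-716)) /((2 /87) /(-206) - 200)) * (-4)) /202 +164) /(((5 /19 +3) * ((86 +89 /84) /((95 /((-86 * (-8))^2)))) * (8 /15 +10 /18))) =5992507502775 /56465579582877728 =0.00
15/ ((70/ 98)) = 21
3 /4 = 0.75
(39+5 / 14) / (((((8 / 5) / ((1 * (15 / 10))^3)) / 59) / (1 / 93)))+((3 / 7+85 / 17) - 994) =-3713665 / 3968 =-935.90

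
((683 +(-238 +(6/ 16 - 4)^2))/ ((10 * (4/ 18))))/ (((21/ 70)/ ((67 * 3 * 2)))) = 17680563/ 64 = 276258.80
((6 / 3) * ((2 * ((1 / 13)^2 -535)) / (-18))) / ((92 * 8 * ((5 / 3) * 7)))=15069 / 1088360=0.01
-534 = -534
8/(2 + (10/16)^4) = 32768/8817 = 3.72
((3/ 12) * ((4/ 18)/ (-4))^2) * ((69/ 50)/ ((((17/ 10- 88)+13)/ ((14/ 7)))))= -23/ 791640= -0.00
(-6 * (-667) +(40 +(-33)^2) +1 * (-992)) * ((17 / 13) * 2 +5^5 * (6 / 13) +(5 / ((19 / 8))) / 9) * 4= 53187540704 / 2223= 23926019.21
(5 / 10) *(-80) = -40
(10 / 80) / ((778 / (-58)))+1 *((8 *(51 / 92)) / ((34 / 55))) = 512813 / 71576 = 7.16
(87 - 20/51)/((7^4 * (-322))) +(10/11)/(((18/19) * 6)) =44561338/278820927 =0.16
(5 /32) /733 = 5 /23456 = 0.00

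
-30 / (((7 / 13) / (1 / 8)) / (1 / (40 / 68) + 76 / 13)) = -2943 / 56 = -52.55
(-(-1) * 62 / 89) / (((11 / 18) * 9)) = 0.13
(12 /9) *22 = 88 /3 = 29.33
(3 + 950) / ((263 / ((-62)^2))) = 3663332 / 263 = 13929.02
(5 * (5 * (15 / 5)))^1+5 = 80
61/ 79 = 0.77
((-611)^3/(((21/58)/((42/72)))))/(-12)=30624420.37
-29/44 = -0.66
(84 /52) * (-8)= -168 /13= -12.92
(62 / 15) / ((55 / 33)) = 62 / 25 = 2.48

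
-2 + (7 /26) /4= -201 /104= -1.93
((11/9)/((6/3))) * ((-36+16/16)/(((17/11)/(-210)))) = 148225/51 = 2906.37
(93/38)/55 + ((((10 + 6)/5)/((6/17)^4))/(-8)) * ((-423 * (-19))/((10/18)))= -15588107017/41800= -372921.22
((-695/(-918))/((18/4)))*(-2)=-1390/4131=-0.34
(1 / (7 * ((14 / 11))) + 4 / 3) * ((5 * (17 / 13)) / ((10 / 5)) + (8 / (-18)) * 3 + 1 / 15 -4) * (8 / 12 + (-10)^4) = -141898745 / 4914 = -28876.42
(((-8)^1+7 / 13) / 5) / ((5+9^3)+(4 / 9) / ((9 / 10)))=-7857 / 3867110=-0.00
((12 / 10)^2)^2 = 2.07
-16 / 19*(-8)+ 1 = 147 / 19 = 7.74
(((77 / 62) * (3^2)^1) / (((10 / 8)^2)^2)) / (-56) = -1584 / 19375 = -0.08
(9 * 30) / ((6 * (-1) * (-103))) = 45 / 103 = 0.44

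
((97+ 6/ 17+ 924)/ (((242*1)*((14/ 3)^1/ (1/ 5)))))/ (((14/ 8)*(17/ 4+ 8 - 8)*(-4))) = -52089/ 8567405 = -0.01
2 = 2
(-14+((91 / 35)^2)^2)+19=31686 / 625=50.70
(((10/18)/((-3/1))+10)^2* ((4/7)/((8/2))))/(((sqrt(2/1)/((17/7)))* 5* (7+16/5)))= 70225* sqrt(2)/214326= 0.46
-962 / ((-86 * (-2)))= -481 / 86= -5.59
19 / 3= 6.33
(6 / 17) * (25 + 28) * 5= 1590 / 17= 93.53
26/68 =13/34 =0.38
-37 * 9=-333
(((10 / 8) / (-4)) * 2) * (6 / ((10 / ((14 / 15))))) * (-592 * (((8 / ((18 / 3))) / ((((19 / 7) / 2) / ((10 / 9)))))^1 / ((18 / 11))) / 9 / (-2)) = -7.68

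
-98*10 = -980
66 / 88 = 3 / 4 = 0.75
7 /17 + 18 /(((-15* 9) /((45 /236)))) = 0.39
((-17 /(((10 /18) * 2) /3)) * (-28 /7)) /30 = 153 /25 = 6.12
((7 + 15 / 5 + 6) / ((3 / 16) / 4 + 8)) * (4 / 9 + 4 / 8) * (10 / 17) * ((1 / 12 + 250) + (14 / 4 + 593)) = 2600704 / 2781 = 935.17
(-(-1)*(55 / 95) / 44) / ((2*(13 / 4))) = 1 / 494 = 0.00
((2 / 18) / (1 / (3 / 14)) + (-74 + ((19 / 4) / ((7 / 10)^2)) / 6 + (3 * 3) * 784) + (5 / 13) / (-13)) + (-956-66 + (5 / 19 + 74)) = 2849034679 / 472017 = 6035.87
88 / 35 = 2.51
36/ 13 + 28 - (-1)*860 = 11580/ 13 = 890.77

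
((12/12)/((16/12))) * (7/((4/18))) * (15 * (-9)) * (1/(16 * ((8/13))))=-331695/1024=-323.92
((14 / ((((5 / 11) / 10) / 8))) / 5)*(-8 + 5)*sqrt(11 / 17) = -7392*sqrt(187) / 85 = -1189.22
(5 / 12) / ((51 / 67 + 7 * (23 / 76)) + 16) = 1273 / 57681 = 0.02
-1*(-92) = 92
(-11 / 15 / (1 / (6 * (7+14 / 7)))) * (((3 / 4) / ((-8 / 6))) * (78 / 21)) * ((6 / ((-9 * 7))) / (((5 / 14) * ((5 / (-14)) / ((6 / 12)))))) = 30.89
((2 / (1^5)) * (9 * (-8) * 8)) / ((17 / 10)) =-11520 / 17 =-677.65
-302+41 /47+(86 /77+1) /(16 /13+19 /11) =-889520 /2961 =-300.41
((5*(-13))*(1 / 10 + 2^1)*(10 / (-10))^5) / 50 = 273 / 100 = 2.73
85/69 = 1.23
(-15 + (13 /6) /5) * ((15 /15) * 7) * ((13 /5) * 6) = -39767 /25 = -1590.68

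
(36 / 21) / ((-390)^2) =1 / 88725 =0.00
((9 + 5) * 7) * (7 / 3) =686 / 3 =228.67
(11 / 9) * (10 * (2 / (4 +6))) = 22 / 9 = 2.44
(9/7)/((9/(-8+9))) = 0.14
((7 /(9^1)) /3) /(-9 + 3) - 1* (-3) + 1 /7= 3515 /1134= 3.10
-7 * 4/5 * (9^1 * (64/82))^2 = -2322432/8405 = -276.32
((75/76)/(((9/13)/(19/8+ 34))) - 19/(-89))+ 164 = 11691645/54112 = 216.06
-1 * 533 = -533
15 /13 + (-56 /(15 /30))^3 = -18264049 /13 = -1404926.85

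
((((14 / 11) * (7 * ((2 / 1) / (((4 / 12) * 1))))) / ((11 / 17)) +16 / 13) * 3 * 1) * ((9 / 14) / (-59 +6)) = -1780434 / 583583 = -3.05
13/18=0.72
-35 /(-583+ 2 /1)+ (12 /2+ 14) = 1665 /83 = 20.06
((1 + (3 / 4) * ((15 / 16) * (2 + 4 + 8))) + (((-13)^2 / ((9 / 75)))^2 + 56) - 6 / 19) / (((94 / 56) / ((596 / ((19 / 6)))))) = 11320246434763 / 50901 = 222397328.83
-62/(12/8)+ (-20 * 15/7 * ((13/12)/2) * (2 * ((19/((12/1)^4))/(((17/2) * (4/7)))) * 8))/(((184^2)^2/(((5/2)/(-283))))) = -2363208651635656549/57174402862153728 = -41.33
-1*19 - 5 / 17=-328 / 17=-19.29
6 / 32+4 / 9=91 / 144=0.63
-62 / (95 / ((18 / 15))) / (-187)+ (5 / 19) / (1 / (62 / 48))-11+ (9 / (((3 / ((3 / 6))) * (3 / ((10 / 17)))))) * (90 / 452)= -2552828411 / 240893400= -10.60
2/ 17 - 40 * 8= -5438/ 17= -319.88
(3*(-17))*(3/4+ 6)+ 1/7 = -9635/28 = -344.11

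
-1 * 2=-2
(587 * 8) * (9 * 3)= 126792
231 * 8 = 1848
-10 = -10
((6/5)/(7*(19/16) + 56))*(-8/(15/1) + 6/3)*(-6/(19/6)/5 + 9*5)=994752/814625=1.22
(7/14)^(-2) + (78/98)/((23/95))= 7.29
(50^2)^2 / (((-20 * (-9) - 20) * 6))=78125 / 12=6510.42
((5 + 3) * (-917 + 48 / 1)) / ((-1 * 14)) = 3476 / 7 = 496.57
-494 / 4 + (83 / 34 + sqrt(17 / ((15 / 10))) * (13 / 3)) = -2058 / 17 + 13 * sqrt(102) / 9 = -106.47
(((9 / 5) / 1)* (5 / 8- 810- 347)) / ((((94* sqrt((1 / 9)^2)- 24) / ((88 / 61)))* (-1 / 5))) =-8242641 / 7442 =-1107.58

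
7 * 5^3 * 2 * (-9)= -15750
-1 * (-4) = 4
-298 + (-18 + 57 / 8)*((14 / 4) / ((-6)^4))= -298.03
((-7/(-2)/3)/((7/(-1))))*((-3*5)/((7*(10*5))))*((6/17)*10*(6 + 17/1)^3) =36501/119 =306.73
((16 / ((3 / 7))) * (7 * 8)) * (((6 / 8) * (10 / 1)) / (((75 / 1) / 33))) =34496 / 5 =6899.20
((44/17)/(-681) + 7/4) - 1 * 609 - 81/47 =-1325424271/2176476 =-608.98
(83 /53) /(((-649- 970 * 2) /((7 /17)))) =-581 /2332689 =-0.00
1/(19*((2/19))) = 1/2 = 0.50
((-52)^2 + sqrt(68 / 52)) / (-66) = -1352 / 33 - sqrt(221) / 858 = -40.99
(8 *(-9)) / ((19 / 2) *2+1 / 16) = -1152 / 305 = -3.78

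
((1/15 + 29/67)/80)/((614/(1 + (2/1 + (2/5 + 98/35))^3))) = 4442951/3085350000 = 0.00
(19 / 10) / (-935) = -19 / 9350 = -0.00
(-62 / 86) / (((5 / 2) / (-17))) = 1054 / 215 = 4.90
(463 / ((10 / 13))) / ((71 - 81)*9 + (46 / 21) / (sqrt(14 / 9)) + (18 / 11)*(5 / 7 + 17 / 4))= -40906634769 / 5561980475 - 234512278*sqrt(14) / 5561980475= -7.51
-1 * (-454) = 454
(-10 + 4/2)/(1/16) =-128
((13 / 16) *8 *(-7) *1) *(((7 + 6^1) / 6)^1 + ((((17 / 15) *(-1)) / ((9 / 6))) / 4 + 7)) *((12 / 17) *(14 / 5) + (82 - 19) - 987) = 160070456 / 425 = 376636.37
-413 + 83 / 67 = -27588 / 67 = -411.76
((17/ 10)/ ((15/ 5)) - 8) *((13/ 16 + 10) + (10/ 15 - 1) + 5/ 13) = -80.75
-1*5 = -5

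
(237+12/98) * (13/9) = 16783/49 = 342.51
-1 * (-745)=745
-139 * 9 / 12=-417 / 4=-104.25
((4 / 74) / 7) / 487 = 2 / 126133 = 0.00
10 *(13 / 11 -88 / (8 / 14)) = -16810 / 11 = -1528.18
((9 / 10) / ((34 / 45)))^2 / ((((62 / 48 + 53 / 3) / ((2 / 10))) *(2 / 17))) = 19683 / 154700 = 0.13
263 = 263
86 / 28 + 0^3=3.07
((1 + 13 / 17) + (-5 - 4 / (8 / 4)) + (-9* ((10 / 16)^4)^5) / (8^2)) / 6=-6567055481457641390921 / 7526271582073497059328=-0.87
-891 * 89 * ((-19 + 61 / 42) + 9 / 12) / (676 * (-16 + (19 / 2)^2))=125579 / 4732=26.54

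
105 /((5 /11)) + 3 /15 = 1156 /5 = 231.20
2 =2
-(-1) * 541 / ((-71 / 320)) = -173120 / 71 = -2438.31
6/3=2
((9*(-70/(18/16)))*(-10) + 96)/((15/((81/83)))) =370.58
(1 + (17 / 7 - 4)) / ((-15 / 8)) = 32 / 105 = 0.30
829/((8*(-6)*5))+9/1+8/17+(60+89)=632467/4080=155.02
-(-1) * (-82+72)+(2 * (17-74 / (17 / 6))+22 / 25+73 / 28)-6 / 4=-312353 / 11900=-26.25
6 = 6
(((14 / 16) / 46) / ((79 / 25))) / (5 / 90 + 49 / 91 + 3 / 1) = 20475 / 12224776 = 0.00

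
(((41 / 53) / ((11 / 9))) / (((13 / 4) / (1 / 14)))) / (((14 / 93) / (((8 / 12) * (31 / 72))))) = 39401 / 1485484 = 0.03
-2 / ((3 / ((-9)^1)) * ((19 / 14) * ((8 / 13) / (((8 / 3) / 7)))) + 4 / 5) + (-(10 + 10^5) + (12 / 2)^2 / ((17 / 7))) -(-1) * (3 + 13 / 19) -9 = -290785411 / 2907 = -100029.38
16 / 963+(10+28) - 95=-54875 / 963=-56.98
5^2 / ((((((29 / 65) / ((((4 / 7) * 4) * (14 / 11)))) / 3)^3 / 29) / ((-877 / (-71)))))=5327130931200000 / 79475341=67028726.95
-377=-377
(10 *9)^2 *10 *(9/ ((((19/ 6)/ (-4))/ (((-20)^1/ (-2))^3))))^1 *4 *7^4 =-168031584000000/ 19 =-8843767578947.37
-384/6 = -64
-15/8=-1.88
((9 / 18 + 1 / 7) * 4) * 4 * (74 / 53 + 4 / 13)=17.53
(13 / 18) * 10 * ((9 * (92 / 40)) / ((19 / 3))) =897 / 38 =23.61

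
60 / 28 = 15 / 7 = 2.14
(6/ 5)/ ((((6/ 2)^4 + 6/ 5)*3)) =2/ 411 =0.00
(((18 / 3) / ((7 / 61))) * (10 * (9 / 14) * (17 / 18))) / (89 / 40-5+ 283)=622200 / 549241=1.13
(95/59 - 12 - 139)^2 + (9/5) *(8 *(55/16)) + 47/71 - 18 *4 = 11020702051/494302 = 22295.48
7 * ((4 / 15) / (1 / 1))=28 / 15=1.87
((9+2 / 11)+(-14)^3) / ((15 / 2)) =-60166 / 165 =-364.64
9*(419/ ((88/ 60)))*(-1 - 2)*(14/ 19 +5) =-18496755/ 418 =-44250.61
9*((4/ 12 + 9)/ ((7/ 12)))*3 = 432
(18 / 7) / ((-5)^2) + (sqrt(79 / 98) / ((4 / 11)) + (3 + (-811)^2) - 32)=11 * sqrt(158) / 56 + 115096118 / 175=657694.57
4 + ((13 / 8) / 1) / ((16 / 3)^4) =2098205 / 524288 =4.00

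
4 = 4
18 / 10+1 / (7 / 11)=118 / 35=3.37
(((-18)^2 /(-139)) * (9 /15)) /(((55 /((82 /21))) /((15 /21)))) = -26568 /374605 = -0.07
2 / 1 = 2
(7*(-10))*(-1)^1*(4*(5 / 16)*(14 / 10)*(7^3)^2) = 28824005 / 2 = 14412002.50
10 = 10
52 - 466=-414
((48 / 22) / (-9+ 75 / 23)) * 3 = -138 / 121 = -1.14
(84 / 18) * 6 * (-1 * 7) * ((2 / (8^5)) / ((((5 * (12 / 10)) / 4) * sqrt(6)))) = -49 * sqrt(6) / 36864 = -0.00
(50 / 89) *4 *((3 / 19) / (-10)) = -60 / 1691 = -0.04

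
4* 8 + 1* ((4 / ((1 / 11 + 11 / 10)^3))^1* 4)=93234912 / 2248091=41.47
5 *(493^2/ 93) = 1215245/ 93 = 13067.15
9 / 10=0.90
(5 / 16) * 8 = 5 / 2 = 2.50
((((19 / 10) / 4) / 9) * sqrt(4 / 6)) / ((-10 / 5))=-19 * sqrt(6) / 2160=-0.02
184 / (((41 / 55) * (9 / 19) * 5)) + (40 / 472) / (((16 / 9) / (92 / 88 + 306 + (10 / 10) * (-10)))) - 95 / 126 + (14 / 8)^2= 2158004489 / 17881248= 120.69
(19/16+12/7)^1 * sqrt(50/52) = 125 * sqrt(26)/224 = 2.85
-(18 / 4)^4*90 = -295245 / 8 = -36905.62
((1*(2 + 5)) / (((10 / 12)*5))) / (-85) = -42 / 2125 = -0.02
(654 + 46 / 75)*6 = 98192 / 25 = 3927.68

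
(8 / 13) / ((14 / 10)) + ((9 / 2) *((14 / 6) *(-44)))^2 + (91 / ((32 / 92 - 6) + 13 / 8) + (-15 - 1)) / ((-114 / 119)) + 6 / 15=315593998598 / 1478295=213485.13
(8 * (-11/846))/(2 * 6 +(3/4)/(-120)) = -7040/811737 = -0.01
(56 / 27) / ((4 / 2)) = 1.04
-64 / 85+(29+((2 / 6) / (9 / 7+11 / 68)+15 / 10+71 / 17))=12001309 / 351390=34.15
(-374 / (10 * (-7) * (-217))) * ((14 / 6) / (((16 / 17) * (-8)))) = 0.01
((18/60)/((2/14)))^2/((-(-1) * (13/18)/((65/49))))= 81/10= 8.10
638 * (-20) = -12760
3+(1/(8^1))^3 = 1537/512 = 3.00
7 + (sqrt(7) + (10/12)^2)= sqrt(7) + 277/36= 10.34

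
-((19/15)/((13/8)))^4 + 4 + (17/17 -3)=2358006434/1445900625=1.63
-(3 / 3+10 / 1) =-11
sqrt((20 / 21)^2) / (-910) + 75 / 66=1.14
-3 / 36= -1 / 12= -0.08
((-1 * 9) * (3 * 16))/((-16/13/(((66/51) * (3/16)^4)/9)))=0.06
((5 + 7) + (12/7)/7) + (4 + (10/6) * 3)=1041/49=21.24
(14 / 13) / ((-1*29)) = -14 / 377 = -0.04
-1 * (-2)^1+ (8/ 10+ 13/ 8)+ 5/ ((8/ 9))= 201/ 20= 10.05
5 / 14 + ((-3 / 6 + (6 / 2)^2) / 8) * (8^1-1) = 873 / 112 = 7.79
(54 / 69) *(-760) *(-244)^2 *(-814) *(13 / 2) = 4309268071680 / 23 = 187359481377.39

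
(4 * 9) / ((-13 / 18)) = -648 / 13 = -49.85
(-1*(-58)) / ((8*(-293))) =-29 / 1172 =-0.02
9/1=9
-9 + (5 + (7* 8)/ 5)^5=3486756276/ 3125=1115762.01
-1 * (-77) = 77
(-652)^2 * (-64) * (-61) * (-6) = -9957636096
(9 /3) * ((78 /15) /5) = 78 /25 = 3.12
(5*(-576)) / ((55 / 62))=-35712 / 11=-3246.55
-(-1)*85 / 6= 85 / 6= 14.17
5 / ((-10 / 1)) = -0.50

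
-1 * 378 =-378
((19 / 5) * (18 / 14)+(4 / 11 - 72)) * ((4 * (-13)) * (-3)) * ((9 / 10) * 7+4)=-206465766 / 1925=-107254.94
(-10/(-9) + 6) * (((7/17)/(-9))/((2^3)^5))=-7/705024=-0.00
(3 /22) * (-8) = -12 /11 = -1.09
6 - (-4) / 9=58 / 9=6.44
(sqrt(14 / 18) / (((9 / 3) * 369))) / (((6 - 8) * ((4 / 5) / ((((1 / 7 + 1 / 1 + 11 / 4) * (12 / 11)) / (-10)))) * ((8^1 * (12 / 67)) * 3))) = 7303 * sqrt(7) / 392781312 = 0.00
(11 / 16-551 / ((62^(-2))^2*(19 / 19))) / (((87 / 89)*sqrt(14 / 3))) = -3855544502.81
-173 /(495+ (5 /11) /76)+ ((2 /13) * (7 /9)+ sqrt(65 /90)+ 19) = sqrt(26) /6+ 908805049 /48417525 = 19.62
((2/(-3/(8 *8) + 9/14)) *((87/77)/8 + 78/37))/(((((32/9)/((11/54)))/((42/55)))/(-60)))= -717738/36223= -19.81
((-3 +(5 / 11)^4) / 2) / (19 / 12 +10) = -259788 / 2035099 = -0.13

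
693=693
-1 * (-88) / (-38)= -44 / 19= -2.32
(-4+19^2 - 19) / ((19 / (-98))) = -33124 / 19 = -1743.37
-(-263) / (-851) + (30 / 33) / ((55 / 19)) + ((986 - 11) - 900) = 75.01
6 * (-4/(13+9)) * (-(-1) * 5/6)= -10/11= -0.91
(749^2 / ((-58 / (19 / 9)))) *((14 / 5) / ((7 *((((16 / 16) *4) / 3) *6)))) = -10659019 / 10440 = -1020.98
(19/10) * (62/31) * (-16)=-304/5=-60.80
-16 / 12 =-4 / 3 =-1.33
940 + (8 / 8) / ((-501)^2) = 235940941 / 251001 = 940.00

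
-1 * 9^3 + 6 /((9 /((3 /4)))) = -728.50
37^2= 1369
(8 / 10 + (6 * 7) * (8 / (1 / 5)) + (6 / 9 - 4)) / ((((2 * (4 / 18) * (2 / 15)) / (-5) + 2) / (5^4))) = 353840625 / 671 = 527333.27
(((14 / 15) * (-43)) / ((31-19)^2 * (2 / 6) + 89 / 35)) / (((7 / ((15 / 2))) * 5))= -0.17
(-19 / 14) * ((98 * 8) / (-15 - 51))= 532 / 33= 16.12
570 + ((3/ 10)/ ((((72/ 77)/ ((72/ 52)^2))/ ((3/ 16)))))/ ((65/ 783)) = 2008547571/ 3515200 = 571.39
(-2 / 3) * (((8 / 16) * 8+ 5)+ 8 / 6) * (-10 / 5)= 124 / 9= 13.78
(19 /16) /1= 19 /16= 1.19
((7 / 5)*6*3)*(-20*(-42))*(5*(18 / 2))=952560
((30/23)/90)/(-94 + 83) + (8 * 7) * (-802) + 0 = -34088209/759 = -44912.00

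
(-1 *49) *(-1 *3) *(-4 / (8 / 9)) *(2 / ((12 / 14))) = -1543.50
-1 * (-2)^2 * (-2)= 8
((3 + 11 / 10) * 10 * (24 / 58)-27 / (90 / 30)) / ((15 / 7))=3.72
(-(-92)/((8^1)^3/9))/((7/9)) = 1863/896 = 2.08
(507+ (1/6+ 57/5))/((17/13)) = 202241/510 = 396.55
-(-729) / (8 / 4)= 364.50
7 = 7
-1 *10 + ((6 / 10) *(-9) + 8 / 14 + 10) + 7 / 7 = -3.83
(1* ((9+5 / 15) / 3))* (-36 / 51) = -112 / 51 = -2.20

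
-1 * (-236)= 236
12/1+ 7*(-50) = -338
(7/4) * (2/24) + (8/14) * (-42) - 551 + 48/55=-1515311/2640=-573.98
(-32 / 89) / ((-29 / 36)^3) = 1492992 / 2170621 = 0.69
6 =6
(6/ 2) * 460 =1380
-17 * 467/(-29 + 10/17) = 134963/483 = 279.43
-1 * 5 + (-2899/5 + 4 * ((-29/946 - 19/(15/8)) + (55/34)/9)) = -45211592/72369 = -624.74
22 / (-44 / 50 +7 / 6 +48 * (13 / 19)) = 62700 / 94417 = 0.66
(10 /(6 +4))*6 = 6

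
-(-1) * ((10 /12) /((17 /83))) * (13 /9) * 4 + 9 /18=22039 /918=24.01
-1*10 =-10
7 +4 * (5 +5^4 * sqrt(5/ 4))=27 +1250 * sqrt(5)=2822.08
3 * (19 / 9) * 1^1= 19 / 3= 6.33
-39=-39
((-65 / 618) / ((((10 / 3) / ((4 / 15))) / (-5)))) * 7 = 91 / 309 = 0.29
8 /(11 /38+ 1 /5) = 1520 /93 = 16.34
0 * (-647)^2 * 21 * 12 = 0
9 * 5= 45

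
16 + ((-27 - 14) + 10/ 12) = -145/ 6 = -24.17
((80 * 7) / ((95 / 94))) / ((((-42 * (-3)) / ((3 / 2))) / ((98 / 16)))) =2303 / 57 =40.40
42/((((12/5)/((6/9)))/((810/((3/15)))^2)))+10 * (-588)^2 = 194819940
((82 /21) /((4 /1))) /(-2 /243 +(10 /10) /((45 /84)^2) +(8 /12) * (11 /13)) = 1079325 /4467176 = 0.24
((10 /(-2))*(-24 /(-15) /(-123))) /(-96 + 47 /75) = -200 /293273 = -0.00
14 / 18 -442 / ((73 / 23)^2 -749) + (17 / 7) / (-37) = 596955239 / 455584626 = 1.31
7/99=0.07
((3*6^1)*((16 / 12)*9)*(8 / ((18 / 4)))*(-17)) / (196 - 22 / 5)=-16320 / 479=-34.07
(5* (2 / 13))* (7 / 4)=35 / 26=1.35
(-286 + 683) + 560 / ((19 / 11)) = 13703 / 19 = 721.21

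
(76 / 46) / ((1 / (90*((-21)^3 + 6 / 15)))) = -31671252 / 23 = -1377010.96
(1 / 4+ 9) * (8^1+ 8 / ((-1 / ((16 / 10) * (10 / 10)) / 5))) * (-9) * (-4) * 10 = -186480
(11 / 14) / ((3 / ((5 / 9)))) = 55 / 378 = 0.15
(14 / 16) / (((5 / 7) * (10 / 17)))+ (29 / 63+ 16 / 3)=198479 / 25200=7.88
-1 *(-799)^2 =-638401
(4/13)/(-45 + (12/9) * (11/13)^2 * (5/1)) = -156/20395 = -0.01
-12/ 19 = -0.63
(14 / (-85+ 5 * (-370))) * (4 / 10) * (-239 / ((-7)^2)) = 956 / 67725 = 0.01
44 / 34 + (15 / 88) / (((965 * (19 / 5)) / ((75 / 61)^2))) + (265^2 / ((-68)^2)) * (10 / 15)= 5943833112751 / 520525912236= 11.42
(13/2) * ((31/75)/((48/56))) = 2821/900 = 3.13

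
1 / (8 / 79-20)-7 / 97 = -18667 / 152484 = -0.12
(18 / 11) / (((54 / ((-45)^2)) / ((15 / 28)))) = 10125 / 308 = 32.87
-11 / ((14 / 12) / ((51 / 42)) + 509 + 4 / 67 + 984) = -0.01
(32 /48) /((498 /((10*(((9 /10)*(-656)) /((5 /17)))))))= -11152 /415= -26.87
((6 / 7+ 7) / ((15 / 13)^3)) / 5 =24167 / 23625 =1.02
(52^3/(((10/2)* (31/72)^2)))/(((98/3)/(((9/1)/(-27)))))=-364455936/235445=-1547.95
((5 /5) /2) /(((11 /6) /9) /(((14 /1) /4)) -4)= -189 /1490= -0.13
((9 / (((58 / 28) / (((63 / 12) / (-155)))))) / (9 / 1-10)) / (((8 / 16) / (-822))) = -1087506 / 4495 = -241.94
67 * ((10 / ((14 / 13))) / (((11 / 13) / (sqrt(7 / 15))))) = 11323 * sqrt(105) / 231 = 502.28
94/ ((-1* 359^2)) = -94/ 128881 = -0.00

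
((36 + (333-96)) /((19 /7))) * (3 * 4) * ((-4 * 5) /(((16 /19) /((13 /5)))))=-74529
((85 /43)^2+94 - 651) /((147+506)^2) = -1022668 /788430241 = -0.00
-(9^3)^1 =-729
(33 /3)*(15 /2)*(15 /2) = 2475 /4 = 618.75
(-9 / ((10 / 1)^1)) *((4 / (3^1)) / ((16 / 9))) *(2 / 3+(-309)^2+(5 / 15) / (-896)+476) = -2321407863 / 35840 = -64771.42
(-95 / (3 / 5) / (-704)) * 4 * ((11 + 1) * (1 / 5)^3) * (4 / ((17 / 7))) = 133 / 935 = 0.14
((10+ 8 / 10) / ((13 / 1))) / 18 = 3 / 65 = 0.05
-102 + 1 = -101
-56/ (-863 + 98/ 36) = 1008/ 15485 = 0.07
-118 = -118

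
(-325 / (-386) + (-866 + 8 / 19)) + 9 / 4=-12650959 / 14668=-862.49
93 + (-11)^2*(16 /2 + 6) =1787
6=6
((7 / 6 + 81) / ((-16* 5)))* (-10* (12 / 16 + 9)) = 6409 / 64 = 100.14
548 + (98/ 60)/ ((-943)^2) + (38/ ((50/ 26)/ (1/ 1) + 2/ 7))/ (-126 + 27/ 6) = 237954567547289/ 434335889070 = 547.86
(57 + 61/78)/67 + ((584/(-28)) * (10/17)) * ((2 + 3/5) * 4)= -78815251/621894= -126.73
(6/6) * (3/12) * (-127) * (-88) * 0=0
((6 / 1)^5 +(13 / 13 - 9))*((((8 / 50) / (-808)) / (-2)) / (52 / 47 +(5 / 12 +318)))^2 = 154435608 / 207054826324200625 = 0.00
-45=-45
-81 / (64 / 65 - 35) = 1755 / 737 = 2.38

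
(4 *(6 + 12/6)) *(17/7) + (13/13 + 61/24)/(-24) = 312749/4032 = 77.57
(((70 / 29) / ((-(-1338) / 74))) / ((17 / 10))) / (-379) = -25900 / 125000643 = -0.00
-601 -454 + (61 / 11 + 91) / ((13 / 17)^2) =-1654327 / 1859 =-889.90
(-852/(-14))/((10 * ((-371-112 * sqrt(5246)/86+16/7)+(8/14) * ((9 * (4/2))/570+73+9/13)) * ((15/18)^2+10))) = -229937889223692/120955468636619155+26197752672 * sqrt(5246)/3455870532474833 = -0.00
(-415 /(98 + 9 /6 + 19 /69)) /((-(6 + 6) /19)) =181355 /27538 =6.59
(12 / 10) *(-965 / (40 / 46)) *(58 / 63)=-128731 / 105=-1226.01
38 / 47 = 0.81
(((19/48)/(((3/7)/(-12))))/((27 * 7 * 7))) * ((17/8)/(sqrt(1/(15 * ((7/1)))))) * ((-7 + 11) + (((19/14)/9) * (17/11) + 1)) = -2342719 * sqrt(105)/25147584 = -0.95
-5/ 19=-0.26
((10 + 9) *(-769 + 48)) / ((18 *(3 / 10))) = -68495 / 27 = -2536.85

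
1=1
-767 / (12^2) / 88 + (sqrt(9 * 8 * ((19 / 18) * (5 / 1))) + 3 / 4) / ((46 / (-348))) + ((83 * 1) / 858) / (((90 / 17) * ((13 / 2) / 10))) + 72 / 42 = -151.47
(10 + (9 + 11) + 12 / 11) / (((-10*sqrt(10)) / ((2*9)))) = -1539*sqrt(10) / 275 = -17.70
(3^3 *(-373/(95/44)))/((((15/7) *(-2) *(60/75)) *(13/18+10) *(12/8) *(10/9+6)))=6979203/586720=11.90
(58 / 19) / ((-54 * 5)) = -29 / 2565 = -0.01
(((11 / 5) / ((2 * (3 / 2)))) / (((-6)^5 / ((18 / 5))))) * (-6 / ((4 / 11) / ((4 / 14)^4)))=121 / 3241350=0.00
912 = 912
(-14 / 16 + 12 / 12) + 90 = 721 / 8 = 90.12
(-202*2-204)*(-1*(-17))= -10336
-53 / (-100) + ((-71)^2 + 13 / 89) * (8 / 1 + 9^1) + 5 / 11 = 8390075787 / 97900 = 85700.47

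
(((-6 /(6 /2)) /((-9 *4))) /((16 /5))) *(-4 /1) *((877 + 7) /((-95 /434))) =47957 /171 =280.45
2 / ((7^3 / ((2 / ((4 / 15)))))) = 15 / 343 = 0.04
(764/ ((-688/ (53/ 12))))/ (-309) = 10123/ 637776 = 0.02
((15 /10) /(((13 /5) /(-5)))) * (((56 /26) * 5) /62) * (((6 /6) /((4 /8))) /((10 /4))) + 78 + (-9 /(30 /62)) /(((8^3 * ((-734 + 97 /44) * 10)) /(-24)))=3490726869303 /44984149600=77.60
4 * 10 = 40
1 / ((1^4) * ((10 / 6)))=3 / 5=0.60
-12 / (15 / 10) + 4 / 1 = -4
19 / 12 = 1.58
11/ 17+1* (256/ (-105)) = -3197/ 1785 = -1.79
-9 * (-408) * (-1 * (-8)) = 29376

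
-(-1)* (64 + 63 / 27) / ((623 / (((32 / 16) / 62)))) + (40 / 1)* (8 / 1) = 18540679 / 57939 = 320.00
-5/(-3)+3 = 14/3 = 4.67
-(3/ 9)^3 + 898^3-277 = 19552063904/ 27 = 724150514.96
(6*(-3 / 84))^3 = -27 / 2744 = -0.01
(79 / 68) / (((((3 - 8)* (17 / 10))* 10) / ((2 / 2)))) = -0.01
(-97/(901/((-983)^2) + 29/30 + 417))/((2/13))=-18277356435/12116324801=-1.51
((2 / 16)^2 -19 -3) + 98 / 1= 4865 / 64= 76.02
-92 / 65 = -1.42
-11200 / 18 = -5600 / 9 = -622.22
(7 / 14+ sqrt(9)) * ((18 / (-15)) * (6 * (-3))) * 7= 2646 / 5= 529.20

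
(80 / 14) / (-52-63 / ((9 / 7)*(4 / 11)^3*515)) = -1318400 / 12453973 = -0.11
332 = 332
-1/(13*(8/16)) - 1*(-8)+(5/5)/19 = 1951/247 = 7.90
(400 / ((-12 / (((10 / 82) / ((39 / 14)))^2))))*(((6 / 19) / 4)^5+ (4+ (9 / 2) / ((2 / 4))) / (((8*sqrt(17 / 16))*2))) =-122500*sqrt(17) / 10030527 - 275625 / 1406864977622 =-0.05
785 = 785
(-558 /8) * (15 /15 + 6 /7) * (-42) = 10881 /2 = 5440.50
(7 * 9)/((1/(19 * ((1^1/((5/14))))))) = 16758/5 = 3351.60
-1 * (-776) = 776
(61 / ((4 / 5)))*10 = 1525 / 2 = 762.50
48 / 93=16 / 31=0.52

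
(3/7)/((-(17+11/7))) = -3/130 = -0.02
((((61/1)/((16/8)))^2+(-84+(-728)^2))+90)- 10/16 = 4247357/8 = 530919.62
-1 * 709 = -709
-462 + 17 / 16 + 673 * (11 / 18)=-7151 / 144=-49.66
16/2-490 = -482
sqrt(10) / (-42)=-sqrt(10) / 42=-0.08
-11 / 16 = -0.69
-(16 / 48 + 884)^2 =-7038409 / 9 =-782045.44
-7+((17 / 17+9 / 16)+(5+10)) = 153 / 16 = 9.56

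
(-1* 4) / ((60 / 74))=-74 / 15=-4.93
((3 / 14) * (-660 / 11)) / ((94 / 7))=-0.96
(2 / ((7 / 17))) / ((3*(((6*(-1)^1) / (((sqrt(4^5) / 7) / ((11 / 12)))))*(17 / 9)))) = -384 / 539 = -0.71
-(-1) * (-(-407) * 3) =1221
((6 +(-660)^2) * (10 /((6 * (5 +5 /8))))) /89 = 1161616 /801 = 1450.21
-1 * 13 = -13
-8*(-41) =328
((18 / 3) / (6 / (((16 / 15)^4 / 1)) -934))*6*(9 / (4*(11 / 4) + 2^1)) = -10616832 / 395894681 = -0.03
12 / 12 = 1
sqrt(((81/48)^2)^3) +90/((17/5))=2177811/69632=31.28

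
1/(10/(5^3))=25/2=12.50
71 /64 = 1.11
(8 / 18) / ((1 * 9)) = 0.05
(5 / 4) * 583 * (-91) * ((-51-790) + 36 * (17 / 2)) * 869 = 123325677475 / 4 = 30831419368.75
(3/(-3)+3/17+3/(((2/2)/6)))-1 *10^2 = -1408/17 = -82.82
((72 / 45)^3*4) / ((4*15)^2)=128 / 28125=0.00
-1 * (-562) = 562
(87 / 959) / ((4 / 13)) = 1131 / 3836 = 0.29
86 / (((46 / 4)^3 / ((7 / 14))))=344 / 12167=0.03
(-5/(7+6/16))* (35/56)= -0.42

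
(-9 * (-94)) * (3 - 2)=846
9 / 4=2.25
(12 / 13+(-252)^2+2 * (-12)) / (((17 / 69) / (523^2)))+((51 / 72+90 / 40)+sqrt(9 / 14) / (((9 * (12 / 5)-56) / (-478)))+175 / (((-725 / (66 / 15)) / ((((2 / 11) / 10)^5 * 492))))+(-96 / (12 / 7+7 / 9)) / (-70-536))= 3585 * sqrt(14) / 1204+39324217225144106408770107511 / 557973156687375000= 70476897965.53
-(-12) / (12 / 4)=4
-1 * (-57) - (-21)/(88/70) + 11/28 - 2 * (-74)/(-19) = 194017/2926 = 66.31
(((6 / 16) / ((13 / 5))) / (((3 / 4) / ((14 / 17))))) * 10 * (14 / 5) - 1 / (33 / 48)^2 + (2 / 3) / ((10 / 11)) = 3.05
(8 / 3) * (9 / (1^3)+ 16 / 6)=31.11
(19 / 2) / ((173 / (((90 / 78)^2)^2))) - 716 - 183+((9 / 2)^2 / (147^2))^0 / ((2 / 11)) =-4414349918 / 4941053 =-893.40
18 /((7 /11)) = 198 /7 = 28.29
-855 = -855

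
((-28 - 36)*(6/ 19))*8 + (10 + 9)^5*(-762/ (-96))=5974777735/ 304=19653874.13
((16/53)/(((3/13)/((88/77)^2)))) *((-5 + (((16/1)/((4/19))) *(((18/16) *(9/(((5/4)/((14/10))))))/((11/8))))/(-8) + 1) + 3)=-290481152/2142525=-135.58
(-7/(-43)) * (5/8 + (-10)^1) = -525/344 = -1.53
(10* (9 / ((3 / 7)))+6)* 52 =11232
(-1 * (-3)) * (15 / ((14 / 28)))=90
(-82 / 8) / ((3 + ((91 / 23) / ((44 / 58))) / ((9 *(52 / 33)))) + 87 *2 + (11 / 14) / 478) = -9465834 / 163799929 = -0.06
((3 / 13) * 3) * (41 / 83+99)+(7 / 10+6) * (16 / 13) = 416098 / 5395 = 77.13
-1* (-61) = 61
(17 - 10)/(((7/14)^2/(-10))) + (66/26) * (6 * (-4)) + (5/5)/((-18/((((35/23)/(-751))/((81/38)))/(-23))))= -1283579853557/3765013083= -340.92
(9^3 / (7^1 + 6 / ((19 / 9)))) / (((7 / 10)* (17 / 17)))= 105.81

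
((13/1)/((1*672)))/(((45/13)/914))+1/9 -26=-314207/15120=-20.78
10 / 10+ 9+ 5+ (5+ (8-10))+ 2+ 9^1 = 29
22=22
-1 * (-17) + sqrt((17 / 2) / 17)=sqrt(2) / 2 + 17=17.71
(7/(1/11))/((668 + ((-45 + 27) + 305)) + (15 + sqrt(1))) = 77/971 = 0.08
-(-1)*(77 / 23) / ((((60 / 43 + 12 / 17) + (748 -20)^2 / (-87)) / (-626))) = 1532751297 / 4453773728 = 0.34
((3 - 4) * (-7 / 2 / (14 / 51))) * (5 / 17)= 15 / 4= 3.75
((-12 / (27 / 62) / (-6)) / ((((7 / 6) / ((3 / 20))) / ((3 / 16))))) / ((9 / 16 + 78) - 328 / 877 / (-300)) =815610 / 578763409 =0.00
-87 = -87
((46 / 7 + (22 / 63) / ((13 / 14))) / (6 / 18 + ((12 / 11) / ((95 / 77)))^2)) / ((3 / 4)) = 8.31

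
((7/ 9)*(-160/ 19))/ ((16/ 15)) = -350/ 57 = -6.14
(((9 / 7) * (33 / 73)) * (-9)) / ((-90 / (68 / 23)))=10098 / 58765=0.17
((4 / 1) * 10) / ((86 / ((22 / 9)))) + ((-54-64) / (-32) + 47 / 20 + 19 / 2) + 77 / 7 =856801 / 30960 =27.67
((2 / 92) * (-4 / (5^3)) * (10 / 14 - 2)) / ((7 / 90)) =324 / 28175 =0.01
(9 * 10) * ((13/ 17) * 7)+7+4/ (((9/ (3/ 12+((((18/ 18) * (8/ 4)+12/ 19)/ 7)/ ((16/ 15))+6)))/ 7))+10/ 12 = 1482974/ 2907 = 510.14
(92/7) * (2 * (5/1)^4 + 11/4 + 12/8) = 115391/7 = 16484.43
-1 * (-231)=231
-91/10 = -9.10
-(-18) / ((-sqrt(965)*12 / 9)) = -27*sqrt(965) / 1930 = -0.43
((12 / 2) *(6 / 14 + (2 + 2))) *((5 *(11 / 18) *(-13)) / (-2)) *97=2150005 / 42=51190.60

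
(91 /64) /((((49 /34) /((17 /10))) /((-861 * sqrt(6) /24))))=-154037 * sqrt(6) /2560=-147.39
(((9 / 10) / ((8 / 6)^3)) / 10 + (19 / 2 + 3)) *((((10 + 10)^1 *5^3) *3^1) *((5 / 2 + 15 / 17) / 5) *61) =8443569675 / 2176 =3880316.95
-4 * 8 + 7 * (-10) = -102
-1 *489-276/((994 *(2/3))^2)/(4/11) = -1932605247/3952144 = -489.00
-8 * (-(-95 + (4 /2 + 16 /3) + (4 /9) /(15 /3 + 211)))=-170420 /243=-701.32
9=9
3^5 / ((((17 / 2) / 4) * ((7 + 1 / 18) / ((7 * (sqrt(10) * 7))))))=1714608 * sqrt(10) / 2159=2511.38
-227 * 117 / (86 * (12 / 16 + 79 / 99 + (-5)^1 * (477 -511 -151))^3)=-824645476512 / 2124015852663851371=-0.00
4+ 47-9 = 42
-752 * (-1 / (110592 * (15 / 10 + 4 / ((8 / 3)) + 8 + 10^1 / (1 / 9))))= 47 / 698112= 0.00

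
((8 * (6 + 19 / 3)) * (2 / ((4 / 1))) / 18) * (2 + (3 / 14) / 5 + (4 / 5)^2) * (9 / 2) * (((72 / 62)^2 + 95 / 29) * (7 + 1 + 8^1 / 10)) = 32836049378 / 24385375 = 1346.55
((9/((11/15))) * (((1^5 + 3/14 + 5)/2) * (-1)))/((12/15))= -58725/1232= -47.67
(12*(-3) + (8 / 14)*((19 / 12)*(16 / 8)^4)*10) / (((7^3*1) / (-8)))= -2.54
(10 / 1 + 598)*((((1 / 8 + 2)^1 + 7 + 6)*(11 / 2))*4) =202312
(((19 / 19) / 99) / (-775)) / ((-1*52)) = 1 / 3989700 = 0.00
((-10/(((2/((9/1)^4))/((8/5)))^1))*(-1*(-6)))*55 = -17321040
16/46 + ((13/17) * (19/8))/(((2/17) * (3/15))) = 28533/368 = 77.54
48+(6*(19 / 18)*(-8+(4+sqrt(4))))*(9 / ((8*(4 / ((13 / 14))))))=10011 / 224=44.69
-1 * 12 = -12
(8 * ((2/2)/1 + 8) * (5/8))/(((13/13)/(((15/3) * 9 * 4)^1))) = 8100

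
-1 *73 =-73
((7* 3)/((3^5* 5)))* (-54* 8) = -112/15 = -7.47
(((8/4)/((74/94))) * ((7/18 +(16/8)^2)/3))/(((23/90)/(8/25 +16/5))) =51.19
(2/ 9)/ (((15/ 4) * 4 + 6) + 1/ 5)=5/ 477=0.01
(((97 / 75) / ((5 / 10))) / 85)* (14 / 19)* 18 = 16296 / 40375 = 0.40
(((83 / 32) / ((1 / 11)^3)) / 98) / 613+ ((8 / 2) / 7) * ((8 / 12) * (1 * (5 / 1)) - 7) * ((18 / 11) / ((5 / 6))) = -38993491 / 9611840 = -4.06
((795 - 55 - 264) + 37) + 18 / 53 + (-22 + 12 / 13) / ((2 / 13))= 376.34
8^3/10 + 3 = 271/5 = 54.20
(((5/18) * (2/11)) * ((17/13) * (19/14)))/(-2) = -1615/36036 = -0.04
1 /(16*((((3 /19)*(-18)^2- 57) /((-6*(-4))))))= -19 /74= -0.26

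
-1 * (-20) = 20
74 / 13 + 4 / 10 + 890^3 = 45822985396 / 65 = 704969006.09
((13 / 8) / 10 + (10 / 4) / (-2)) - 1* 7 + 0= -647 / 80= -8.09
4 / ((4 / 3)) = 3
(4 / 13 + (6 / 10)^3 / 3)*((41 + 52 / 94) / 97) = 1205001 / 7408375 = 0.16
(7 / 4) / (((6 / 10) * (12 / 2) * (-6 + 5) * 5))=-0.10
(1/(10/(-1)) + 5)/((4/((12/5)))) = 147/50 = 2.94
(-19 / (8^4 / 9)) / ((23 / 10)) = -855 / 47104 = -0.02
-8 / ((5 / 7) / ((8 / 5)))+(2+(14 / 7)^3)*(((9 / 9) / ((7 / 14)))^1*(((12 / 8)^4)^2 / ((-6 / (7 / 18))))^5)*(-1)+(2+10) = 1738389160810385537 / 7036874417766400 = 247.04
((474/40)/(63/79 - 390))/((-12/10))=0.03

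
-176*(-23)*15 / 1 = 60720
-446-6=-452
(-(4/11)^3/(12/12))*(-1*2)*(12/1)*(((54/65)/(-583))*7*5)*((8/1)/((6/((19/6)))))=-2451456/10087649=-0.24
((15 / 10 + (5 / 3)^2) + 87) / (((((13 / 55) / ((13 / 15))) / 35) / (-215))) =-135999325 / 54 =-2518506.02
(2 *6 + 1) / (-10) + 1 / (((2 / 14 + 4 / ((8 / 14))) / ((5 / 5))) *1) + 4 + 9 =296 / 25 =11.84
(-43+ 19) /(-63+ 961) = -0.03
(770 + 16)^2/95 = 617796/95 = 6503.12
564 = 564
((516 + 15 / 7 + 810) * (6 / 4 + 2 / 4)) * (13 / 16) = 120861 / 56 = 2158.23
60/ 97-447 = -43299/ 97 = -446.38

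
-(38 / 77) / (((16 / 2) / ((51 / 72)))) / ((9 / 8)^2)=-646 / 18711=-0.03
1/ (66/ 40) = 20/ 33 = 0.61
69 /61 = 1.13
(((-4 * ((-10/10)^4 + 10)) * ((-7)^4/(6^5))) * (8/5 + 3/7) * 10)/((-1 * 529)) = 267883/514188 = 0.52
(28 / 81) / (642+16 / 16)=28 / 52083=0.00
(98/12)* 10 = 245/3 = 81.67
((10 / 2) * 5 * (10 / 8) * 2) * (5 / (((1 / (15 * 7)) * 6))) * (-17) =-371875 / 4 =-92968.75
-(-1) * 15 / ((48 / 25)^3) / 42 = 78125 / 1548288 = 0.05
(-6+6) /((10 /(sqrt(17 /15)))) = 0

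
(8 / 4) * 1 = 2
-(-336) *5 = 1680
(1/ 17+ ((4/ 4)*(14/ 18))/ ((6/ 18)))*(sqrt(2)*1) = 122*sqrt(2)/ 51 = 3.38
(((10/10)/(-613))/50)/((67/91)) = -91/2053550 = -0.00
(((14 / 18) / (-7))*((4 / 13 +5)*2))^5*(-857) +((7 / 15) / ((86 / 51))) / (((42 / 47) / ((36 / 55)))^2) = 803646057333694846 / 410756943972375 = 1956.50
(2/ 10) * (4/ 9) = 4/ 45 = 0.09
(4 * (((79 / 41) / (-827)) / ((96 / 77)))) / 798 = -869 / 92769552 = -0.00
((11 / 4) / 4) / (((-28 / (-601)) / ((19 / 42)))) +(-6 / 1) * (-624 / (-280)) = -629939 / 94080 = -6.70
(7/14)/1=1/2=0.50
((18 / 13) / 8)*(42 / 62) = 0.12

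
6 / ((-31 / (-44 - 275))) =1914 / 31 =61.74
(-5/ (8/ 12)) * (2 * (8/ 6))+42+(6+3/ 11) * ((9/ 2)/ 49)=24337/ 1078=22.58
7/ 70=1/ 10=0.10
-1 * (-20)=20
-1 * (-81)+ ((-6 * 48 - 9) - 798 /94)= -10551 /47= -224.49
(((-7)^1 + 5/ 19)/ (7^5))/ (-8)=16/ 319333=0.00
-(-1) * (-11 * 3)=-33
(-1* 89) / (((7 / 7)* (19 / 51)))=-4539 / 19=-238.89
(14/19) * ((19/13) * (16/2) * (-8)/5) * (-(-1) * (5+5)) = -1792/13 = -137.85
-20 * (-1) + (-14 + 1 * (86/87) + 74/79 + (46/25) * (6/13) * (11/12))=19441619/2233725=8.70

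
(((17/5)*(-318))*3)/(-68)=477/10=47.70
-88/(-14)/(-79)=-44/553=-0.08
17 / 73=0.23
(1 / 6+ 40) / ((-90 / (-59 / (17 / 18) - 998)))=1086187 / 2295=473.28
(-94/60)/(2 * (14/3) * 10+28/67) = -3149/188440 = -0.02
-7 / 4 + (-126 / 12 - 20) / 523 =-1.81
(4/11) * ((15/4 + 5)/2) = 35/22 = 1.59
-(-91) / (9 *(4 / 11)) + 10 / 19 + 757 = 537167 / 684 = 785.33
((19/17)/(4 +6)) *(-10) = -19/17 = -1.12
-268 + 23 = -245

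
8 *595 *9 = 42840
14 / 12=7 / 6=1.17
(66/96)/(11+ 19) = 11/480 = 0.02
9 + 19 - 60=-32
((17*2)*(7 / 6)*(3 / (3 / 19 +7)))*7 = 931 / 8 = 116.38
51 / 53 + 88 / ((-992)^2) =6273991 / 6519424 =0.96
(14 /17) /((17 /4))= 56 /289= 0.19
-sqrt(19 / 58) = -sqrt(1102) / 58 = -0.57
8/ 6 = 4/ 3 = 1.33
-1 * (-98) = 98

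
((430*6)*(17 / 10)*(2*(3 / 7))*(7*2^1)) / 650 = 26316 / 325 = 80.97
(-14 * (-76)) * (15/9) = 5320/3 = 1773.33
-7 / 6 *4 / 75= -0.06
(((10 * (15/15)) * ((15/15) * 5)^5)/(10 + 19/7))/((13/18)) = 3937500/1157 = 3403.20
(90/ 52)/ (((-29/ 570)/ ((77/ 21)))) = -47025/ 377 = -124.73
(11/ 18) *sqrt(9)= 11/ 6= 1.83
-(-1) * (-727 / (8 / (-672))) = 61068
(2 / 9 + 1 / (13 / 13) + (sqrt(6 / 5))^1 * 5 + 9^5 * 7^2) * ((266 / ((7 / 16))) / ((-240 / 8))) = -1583269696 / 27 -304 * sqrt(30) / 15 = -58639729.38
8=8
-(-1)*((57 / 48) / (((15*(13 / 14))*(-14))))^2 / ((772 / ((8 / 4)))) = 361 / 3757478400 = 0.00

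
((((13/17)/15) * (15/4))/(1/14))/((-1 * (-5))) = 91/170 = 0.54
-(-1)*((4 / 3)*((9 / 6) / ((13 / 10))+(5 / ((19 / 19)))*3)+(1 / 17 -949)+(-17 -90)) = -228603 / 221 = -1034.40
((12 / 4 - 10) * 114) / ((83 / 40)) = -31920 / 83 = -384.58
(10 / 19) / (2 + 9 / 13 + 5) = 13 / 190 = 0.07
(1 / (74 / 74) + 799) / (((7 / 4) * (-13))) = -3200 / 91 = -35.16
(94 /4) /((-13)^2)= 47 /338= 0.14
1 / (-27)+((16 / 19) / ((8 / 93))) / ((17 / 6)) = 29809 / 8721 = 3.42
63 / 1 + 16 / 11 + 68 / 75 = 53923 / 825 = 65.36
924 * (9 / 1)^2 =74844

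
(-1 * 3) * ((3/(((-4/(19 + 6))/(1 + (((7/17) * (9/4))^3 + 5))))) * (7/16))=3365206425/20123648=167.23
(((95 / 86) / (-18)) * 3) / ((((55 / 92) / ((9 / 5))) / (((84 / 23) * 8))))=-38304 / 2365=-16.20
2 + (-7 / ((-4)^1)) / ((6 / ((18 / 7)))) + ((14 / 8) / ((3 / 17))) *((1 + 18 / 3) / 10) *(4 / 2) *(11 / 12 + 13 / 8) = 54773 / 1440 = 38.04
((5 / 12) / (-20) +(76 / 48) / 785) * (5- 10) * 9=2127 / 2512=0.85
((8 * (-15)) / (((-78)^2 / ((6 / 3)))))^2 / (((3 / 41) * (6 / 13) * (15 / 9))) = 1640 / 59319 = 0.03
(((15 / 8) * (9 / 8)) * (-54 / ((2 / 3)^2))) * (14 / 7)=-32805 / 64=-512.58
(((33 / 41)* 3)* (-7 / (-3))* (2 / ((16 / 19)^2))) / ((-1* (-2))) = 83391 / 10496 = 7.95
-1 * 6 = -6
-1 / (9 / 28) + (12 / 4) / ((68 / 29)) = -1121 / 612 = -1.83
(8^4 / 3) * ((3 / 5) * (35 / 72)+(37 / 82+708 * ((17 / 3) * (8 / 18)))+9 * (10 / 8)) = 2713163264 / 1107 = 2450915.32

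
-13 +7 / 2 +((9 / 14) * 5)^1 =-44 / 7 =-6.29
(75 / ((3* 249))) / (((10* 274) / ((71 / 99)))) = 355 / 13508748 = 0.00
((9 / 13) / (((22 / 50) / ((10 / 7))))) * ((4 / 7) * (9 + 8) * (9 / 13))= 1377000 / 91091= 15.12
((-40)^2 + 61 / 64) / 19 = 84.26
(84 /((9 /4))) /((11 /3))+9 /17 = 2003 /187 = 10.71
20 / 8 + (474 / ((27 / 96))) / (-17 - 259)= -1493 / 414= -3.61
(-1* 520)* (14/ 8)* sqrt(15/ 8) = -455* sqrt(30)/ 2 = -1246.07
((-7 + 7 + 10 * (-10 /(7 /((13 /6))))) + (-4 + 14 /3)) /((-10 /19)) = 57.54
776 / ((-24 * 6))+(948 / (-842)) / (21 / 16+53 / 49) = -83340137 / 14223906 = -5.86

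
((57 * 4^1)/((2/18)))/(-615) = -684/205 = -3.34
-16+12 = -4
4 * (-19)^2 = 1444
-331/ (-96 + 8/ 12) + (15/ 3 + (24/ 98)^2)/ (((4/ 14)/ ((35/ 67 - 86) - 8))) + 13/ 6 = -32531079145/ 19717698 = -1649.84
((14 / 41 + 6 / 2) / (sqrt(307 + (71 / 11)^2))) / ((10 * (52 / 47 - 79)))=-70829 * sqrt(10547) / 31662304940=-0.00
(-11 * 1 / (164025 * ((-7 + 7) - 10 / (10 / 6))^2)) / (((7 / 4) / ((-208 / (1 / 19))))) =43472 / 10333575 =0.00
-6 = -6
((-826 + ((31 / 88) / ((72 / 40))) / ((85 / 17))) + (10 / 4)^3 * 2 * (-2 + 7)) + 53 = -488435 / 792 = -616.71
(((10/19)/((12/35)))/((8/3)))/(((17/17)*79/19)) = 175/1264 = 0.14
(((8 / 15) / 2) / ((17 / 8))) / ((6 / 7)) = 112 / 765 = 0.15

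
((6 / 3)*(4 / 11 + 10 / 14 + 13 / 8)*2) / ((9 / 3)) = 555 / 154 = 3.60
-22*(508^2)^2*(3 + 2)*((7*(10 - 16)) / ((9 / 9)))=307678269803520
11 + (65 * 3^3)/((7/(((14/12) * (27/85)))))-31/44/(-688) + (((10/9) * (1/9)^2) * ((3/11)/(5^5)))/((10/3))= 13536116343659/130264200000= 103.91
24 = 24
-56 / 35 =-8 / 5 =-1.60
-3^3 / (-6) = 9 / 2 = 4.50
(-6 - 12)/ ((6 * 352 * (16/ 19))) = -57/ 5632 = -0.01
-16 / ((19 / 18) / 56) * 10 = -161280 / 19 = -8488.42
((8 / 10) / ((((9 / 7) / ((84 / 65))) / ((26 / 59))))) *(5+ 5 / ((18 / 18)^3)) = 3136 / 885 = 3.54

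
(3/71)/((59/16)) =48/4189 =0.01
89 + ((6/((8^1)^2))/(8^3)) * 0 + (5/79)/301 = 2116336/23779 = 89.00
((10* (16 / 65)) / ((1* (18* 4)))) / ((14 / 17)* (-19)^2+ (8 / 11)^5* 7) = 5475734 / 47844292041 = 0.00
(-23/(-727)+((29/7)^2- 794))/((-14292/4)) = 27672128/127280979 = 0.22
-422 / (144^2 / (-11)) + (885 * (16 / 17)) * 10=1468148257 / 176256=8329.64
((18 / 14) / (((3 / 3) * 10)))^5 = 59049 / 1680700000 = 0.00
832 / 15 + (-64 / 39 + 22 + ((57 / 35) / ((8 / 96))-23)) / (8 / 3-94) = 4135175 / 74802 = 55.28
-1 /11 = -0.09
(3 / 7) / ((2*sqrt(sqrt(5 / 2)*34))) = 3*10^(3 / 4)*sqrt(17) / 2380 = 0.03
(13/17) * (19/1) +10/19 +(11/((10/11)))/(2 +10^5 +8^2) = 4866248663/323213180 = 15.06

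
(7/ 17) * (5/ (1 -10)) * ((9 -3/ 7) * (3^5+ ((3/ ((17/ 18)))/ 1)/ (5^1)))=-138060/ 289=-477.72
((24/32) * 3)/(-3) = -3/4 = -0.75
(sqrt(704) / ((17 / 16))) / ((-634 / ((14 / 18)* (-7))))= 3136* sqrt(11) / 48501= 0.21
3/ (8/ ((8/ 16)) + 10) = 0.12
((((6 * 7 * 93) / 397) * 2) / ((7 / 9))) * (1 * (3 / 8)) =7533 / 794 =9.49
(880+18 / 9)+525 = 1407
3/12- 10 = -9.75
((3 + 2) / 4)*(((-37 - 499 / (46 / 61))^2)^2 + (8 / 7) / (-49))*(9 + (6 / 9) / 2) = 1830213117022515707875 / 658186032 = 2780692734333.98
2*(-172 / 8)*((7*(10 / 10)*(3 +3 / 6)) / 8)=-2107 / 16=-131.69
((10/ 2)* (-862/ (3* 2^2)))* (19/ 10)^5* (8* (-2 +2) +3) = -1067198669/ 40000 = -26679.97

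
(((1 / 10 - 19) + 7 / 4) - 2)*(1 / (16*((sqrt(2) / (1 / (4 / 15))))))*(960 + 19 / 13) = -14361351*sqrt(2) / 6656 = -3051.38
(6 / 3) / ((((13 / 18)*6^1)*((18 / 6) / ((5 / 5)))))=2 / 13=0.15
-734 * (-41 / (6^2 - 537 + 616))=30094 / 115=261.69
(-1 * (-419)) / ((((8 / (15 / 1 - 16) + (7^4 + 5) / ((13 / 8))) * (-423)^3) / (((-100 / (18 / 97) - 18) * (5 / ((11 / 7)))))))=238878185 / 35861544582138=0.00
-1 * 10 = -10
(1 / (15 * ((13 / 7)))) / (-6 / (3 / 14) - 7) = -1 / 975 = -0.00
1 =1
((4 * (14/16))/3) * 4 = 14/3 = 4.67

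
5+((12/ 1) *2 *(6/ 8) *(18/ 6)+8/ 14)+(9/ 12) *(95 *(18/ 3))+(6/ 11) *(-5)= 74589/ 154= 484.34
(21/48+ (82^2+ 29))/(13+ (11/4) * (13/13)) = 428.79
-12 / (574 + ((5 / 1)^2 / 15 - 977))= 9 / 301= 0.03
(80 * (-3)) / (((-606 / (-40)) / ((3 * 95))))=-456000 / 101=-4514.85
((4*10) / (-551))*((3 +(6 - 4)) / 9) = -200 / 4959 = -0.04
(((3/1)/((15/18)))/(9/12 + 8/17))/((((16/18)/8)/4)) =44064/415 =106.18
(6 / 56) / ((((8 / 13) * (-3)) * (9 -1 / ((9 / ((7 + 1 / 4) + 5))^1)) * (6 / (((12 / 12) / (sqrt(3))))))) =-13 * sqrt(3) / 30800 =-0.00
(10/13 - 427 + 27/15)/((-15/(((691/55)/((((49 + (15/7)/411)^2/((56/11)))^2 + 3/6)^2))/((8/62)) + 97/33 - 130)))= -1987649419301416417614857941151747180834282344/552857571872713367076671734832782180079625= -3595.23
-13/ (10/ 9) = -11.70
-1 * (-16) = 16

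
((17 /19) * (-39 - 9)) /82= -408 /779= -0.52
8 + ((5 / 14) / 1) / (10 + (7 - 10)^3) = 1899 / 238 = 7.98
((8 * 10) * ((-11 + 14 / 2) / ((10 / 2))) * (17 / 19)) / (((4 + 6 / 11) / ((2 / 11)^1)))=-1088 / 475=-2.29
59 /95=0.62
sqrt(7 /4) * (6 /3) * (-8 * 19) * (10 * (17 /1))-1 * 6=-25840 * sqrt(7)-6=-68372.21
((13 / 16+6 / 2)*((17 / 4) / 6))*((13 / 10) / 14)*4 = 13481 / 13440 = 1.00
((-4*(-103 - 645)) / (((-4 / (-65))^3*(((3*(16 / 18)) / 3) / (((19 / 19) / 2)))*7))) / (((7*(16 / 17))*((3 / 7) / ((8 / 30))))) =174606575 / 1792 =97436.70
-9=-9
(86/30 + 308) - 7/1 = 4558/15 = 303.87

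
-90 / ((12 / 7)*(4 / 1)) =-105 / 8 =-13.12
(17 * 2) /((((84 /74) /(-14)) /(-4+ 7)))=-1258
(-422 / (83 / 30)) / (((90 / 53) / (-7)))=156562 / 249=628.76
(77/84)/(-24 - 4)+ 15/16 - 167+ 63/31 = -106805/651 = -164.06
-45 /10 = -9 /2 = -4.50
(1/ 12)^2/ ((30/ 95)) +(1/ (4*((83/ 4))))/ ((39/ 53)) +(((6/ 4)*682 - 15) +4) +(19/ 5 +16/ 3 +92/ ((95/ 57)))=1003453973/ 932256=1076.37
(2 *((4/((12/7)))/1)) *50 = 700/3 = 233.33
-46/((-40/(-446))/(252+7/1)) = -1328411/10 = -132841.10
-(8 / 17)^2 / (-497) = 64 / 143633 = 0.00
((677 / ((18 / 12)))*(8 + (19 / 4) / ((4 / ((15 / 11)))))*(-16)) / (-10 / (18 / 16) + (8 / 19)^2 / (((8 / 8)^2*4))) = 1241292363 / 158048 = 7853.89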